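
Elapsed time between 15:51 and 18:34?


End time in minutes: 18×60 + 34 = 1114
Start time in minutes: 15×60 + 51 = 951
Difference = 1114 - 951 = 163 minutes
= 2 hours 43 minutes

2h 43m


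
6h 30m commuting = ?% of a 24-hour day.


27.1%

Time: 390 minutes
Day: 1440 minutes
Percentage = (390/1440) × 100 ≈ 27.1%


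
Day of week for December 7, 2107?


Wednesday

Zeller's congruence:
q=7, m=12, k=7, j=21
h = (7 + ⌊13×13/5⌋ + 7 + ⌊7/4⌋ + ⌊21/4⌋ - 2×21) mod 7
= (7 + 33 + 7 + 1 + 5 - 42) mod 7
= 11 mod 7 = 4
h=4 → Wednesday


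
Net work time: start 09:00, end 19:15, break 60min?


9h 15m (555 minutes)

Total time = (19×60+15) - (9×60+0)
= 1155 - 540 = 615 min
Minus break: 615 - 60 = 555 min
= 9h 15m


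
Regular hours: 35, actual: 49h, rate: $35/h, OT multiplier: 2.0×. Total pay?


Regular: 35h × $35 = $1225.00
Overtime: 49 - 35 = 14h
OT pay: 14h × $35 × 2.0 = $980.00
Total = $1225.00 + $980.00 = $2205.00

$2205.00


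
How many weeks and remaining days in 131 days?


Weeks: 131 ÷ 7 = 18 remainder 5

18 weeks 5 days


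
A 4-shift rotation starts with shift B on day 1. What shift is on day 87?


Shift D

Shifts: A, B, C, D
Start: B (index 1)
Day 87: (1 + 87 - 1) mod 4
= 87 mod 4
= 3
Index 3 → shift D


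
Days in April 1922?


30 days

Month: April (month 4)
April has 30 days


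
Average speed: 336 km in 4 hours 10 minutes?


80.6 km/h

Distance: 336 km
Time: 4h 10m = 250 min = 250/60 = 25/6 hours
Speed = 336 ÷ (25/6) = 336 × 6 / 25 = 2016/25 ≈ 80.6 km/h


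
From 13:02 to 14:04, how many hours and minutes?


End time in minutes: 14×60 + 4 = 844
Start time in minutes: 13×60 + 2 = 782
Difference = 844 - 782 = 62 minutes
= 1 hours 2 minutes

1h 2m


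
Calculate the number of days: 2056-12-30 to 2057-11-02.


307 days

From December 30, 2056 to November 2, 2057
Rest of December 2056: 31 - 30 = 1
Full months: January 31, February 2057 28, March 31, April 30, May 31, June 30, July 31, August 31, September 30, October 31
Days into November 2057: 2
Total = 1 + 31 + 28 + 31 + 30 + 31 + 30 + 31 + 31 + 30 + 31 + 2 = 307 days


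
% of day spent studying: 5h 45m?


Time: 345 minutes
Day: 1440 minutes
Percentage = (345/1440) × 100 ≈ 24.0%

24.0%


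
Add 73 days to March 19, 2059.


Start: March 19, 2059
Add 73 days
March 19 → April 1: 31 - 19 + 1 = 13 days (73 - 13 = 60 left)
April 1 → May 1: 30 - 1 + 1 = 30 days (60 - 30 = 30 left)
May 1 + 30 = May 31, 2059

May 31, 2059


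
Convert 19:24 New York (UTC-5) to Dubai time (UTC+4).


04:24 (next day)

Time difference = UTC+4 - UTC-5 = +9 hours
New hour = (19 + 9) mod 24
= 28 mod 24 = 4
Minutes unchanged → 04:24; 28 ≥ 24 → next day


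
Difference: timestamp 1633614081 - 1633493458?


120623 seconds (33.5 hours / 1.40 days)

Difference = 1633614081 - 1633493458 = 120623 seconds
In hours: 120623 / 3600 ≈ 33.5
In days: 120623 / 86400 ≈ 1.40


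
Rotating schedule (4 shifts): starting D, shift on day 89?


Shifts: A, B, C, D
Start: D (index 3)
Day 89: (3 + 89 - 1) mod 4
= 91 mod 4
= 3
Index 3 → shift D

Shift D


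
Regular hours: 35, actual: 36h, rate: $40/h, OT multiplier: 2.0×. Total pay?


$1480.00

Regular: 35h × $40 = $1400.00
Overtime: 36 - 35 = 1h
OT pay: 1h × $40 × 2.0 = $80.00
Total = $1400.00 + $80.00 = $1480.00


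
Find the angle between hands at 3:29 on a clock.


Hour hand = 3×30 + 29×0.5 = 104.5°
Minute hand = 29×6 = 174°
Difference = |104.5 - 174| = 69.5°

69.5°


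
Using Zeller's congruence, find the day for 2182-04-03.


Wednesday

Zeller's congruence:
q=3, m=4, k=82, j=21
h = (3 + ⌊13×5/5⌋ + 82 + ⌊82/4⌋ + ⌊21/4⌋ - 2×21) mod 7
= (3 + 13 + 82 + 20 + 5 - 42) mod 7
= 81 mod 7 = 4
h=4 → Wednesday


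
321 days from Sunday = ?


Saturday

Start: Sunday (index 6)
(6 + 321) mod 7
= 327 mod 7
= 5
Index 5 → Saturday


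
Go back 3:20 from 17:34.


14:14

Start: 1054 minutes from midnight
Subtract: 200 minutes
Remaining: 1054 - 200 = 854
Hours: 14, Minutes: 14


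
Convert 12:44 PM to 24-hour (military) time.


12:44

Input: 12:44 PM
12 PM → 12 (noon)


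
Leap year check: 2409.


No

Rules: divisible by 4 AND (not by 100 OR by 400)
2409 ÷ 4 = 602 remainder 1 → not divisible by 4
Not divisible by 4 → not a leap year


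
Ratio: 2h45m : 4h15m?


11:17 (0.65)

Duration 1: 165 minutes
Duration 2: 255 minutes
Ratio = 165:255
GCD = 15
Simplified = 11:17
As a decimal: 11/17 ≈ 0.65


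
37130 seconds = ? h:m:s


Hours: 37130 ÷ 3600 = 10 remainder 1130
Minutes: 1130 ÷ 60 = 18 remainder 50
Seconds: 50

10h 18m 50s


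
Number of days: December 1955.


31 days

Month: December (month 12)
December has 31 days


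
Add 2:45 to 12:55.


15:40

Start: 775 minutes from midnight
Add: 165 minutes
Total: 940 minutes
Hours: 940 ÷ 60 = 15 remainder 40


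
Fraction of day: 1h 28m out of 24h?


Total minutes: 1×60 + 28 = 88
Day = 24×60 = 1440 minutes
Fraction = 88/1440 ≈ 0.0611
As a percentage: 88/1440 × 100 ≈ 6.11%

0.0611 (6.11%)


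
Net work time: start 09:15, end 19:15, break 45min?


9h 15m (555 minutes)

Total time = (19×60+15) - (9×60+15)
= 1155 - 555 = 600 min
Minus break: 600 - 45 = 555 min
= 9h 15m


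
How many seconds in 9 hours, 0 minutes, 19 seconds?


32419 seconds

Hours: 9 × 3600 = 32400
Minutes: 0 × 60 = 0
Seconds: 19
Total = 32400 + 0 + 19 = 32419


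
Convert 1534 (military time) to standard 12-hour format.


3:34 PM

Hour: 15
15 - 12 = 3 → PM


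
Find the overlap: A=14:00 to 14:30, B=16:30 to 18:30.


0 minutes

Meeting A: 840-870 (in minutes from midnight)
Meeting B: 990-1110
Overlap start = max(840, 990) = 990
Overlap end = min(870, 1110) = 870
Overlap = max(0, 870 - 990) = 0 min


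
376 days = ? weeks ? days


Weeks: 376 ÷ 7 = 53 remainder 5

53 weeks 5 days


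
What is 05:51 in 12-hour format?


Hour: 5
5 < 12 → AM

5:51 AM


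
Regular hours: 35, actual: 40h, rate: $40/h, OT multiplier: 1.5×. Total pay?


$1700.00

Regular: 35h × $40 = $1400.00
Overtime: 40 - 35 = 5h
OT pay: 5h × $40 × 1.5 = $300.00
Total = $1400.00 + $300.00 = $1700.00


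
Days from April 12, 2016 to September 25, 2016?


From April 12, 2016 to September 25, 2016
Rest of April 2016: 30 - 12 = 18
Full months: May 31, June 30, July 31, August 31
Days into September 2016: 25
Total = 18 + 31 + 30 + 31 + 31 + 25 = 166 days

166 days


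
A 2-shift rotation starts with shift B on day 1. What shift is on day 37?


Shifts: A, B
Start: B (index 1)
Day 37: (1 + 37 - 1) mod 2
= 37 mod 2
= 1
Index 1 → shift B

Shift B


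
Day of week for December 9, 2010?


Zeller's congruence:
q=9, m=12, k=10, j=20
h = (9 + ⌊13×13/5⌋ + 10 + ⌊10/4⌋ + ⌊20/4⌋ - 2×20) mod 7
= (9 + 33 + 10 + 2 + 5 - 40) mod 7
= 19 mod 7 = 5
h=5 → Thursday

Thursday


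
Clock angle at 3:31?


Hour hand = 3×30 + 31×0.5 = 105.5°
Minute hand = 31×6 = 186°
Difference = |105.5 - 186| = 80.5°

80.5°


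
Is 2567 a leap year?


No

Rules: divisible by 4 AND (not by 100 OR by 400)
2567 ÷ 4 = 641 remainder 3 → not divisible by 4
Not divisible by 4 → not a leap year


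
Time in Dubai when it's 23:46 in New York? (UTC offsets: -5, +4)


Time difference = UTC+4 - UTC-5 = +9 hours
New hour = (23 + 9) mod 24
= 32 mod 24 = 8
Minutes unchanged → 08:46; 32 ≥ 24 → next day

08:46 (next day)


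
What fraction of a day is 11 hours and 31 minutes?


Total minutes: 11×60 + 31 = 691
Day = 24×60 = 1440 minutes
Fraction = 691/1440 ≈ 0.4799
As a percentage: 691/1440 × 100 ≈ 47.99%

0.4799 (47.99%)


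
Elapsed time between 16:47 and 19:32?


2h 45m

End time in minutes: 19×60 + 32 = 1172
Start time in minutes: 16×60 + 47 = 1007
Difference = 1172 - 1007 = 165 minutes
= 2 hours 45 minutes


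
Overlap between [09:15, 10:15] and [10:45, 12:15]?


Meeting A: 555-615 (in minutes from midnight)
Meeting B: 645-735
Overlap start = max(555, 645) = 645
Overlap end = min(615, 735) = 615
Overlap = max(0, 615 - 645) = 0 min

0 minutes


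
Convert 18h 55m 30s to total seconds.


68130 seconds

Hours: 18 × 3600 = 64800
Minutes: 55 × 60 = 3300
Seconds: 30
Total = 64800 + 3300 + 30 = 68130


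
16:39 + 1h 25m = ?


Start: 999 minutes from midnight
Add: 85 minutes
Total: 1084 minutes
Hours: 1084 ÷ 60 = 18 remainder 4

18:04


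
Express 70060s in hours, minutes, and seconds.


Hours: 70060 ÷ 3600 = 19 remainder 1660
Minutes: 1660 ÷ 60 = 27 remainder 40
Seconds: 40

19h 27m 40s


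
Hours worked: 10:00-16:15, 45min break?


Total time = (16×60+15) - (10×60+0)
= 975 - 600 = 375 min
Minus break: 375 - 45 = 330 min
= 5h 30m

5h 30m (330 minutes)


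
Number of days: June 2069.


Month: June (month 6)
June has 30 days

30 days


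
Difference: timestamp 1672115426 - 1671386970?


728456 seconds (202.3 hours / 8.43 days)

Difference = 1672115426 - 1671386970 = 728456 seconds
In hours: 728456 / 3600 ≈ 202.3
In days: 728456 / 86400 ≈ 8.43


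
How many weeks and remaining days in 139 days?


19 weeks 6 days

Weeks: 139 ÷ 7 = 19 remainder 6


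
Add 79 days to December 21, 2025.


March 10, 2026

Start: December 21, 2025
Add 79 days
December 21 → January 1: 31 - 21 + 1 = 11 days (79 - 11 = 68 left)
January 1 → February 1: 31 - 1 + 1 = 31 days (68 - 31 = 37 left)
February 1 → March 1: 28 - 1 + 1 = 28 days (37 - 28 = 9 left)
March 1 + 9 = March 10, 2026


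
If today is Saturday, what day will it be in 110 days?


Thursday

Start: Saturday (index 5)
(5 + 110) mod 7
= 115 mod 7
= 3
Index 3 → Thursday


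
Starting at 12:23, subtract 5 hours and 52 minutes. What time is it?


06:31

Start: 743 minutes from midnight
Subtract: 352 minutes
Remaining: 743 - 352 = 391
Hours: 6, Minutes: 31


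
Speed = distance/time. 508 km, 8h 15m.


61.6 km/h

Distance: 508 km
Time: 8h 15m = 495 min = 495/60 = 33/4 hours
Speed = 508 ÷ (33/4) = 508 × 4 / 33 = 2032/33 ≈ 61.6 km/h


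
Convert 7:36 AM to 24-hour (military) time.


07:36

Input: 7:36 AM
AM hour stays: 7


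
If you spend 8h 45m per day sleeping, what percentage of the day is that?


Time: 525 minutes
Day: 1440 minutes
Percentage = (525/1440) × 100 ≈ 36.5%

36.5%


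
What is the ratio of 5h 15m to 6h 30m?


21:26 (0.81)

Duration 1: 315 minutes
Duration 2: 390 minutes
Ratio = 315:390
GCD = 15
Simplified = 21:26
As a decimal: 21/26 ≈ 0.81


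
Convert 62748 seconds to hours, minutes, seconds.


17h 25m 48s

Hours: 62748 ÷ 3600 = 17 remainder 1548
Minutes: 1548 ÷ 60 = 25 remainder 48
Seconds: 48


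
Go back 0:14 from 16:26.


16:12

Start: 986 minutes from midnight
Subtract: 14 minutes
Remaining: 986 - 14 = 972
Hours: 16, Minutes: 12


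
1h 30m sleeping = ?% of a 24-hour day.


6.3%

Time: 90 minutes
Day: 1440 minutes
Percentage = (90/1440) × 100 ≈ 6.3%


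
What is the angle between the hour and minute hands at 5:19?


Hour hand = 5×30 + 19×0.5 = 159.5°
Minute hand = 19×6 = 114°
Difference = |159.5 - 114| = 45.5°

45.5°


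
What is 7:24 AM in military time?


Input: 7:24 AM
AM hour stays: 7

07:24


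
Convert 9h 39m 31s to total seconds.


Hours: 9 × 3600 = 32400
Minutes: 39 × 60 = 2340
Seconds: 31
Total = 32400 + 2340 + 31 = 34771

34771 seconds


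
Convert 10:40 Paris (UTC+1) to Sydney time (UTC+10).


19:40

Time difference = UTC+10 - UTC+1 = +9 hours
New hour = (10 + 9) mod 24
= 19 mod 24 = 19
Minutes unchanged → 19:40


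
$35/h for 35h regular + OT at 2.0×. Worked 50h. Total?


Regular: 35h × $35 = $1225.00
Overtime: 50 - 35 = 15h
OT pay: 15h × $35 × 2.0 = $1050.00
Total = $1225.00 + $1050.00 = $2275.00

$2275.00


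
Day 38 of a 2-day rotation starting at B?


Shift A

Shifts: A, B
Start: B (index 1)
Day 38: (1 + 38 - 1) mod 2
= 38 mod 2
= 0
Index 0 → shift A


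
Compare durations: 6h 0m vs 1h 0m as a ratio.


6:1 (6.00)

Duration 1: 360 minutes
Duration 2: 60 minutes
Ratio = 360:60
GCD = 60
Simplified = 6:1
As a decimal: 6/1 = 6.00


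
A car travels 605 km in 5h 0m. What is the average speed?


Distance: 605 km
Time: 5 hours
Speed = 605 / 5 = 121.0 km/h

121.0 km/h


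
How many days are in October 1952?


31 days

Month: October (month 10)
October has 31 days


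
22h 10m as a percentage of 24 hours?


0.9236 (92.36%)

Total minutes: 22×60 + 10 = 1330
Day = 24×60 = 1440 minutes
Fraction = 1330/1440 ≈ 0.9236
As a percentage: 1330/1440 × 100 ≈ 92.36%


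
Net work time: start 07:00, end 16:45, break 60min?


8h 45m (525 minutes)

Total time = (16×60+45) - (7×60+0)
= 1005 - 420 = 585 min
Minus break: 585 - 60 = 525 min
= 8h 45m


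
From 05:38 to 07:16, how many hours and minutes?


End time in minutes: 7×60 + 16 = 436
Start time in minutes: 5×60 + 38 = 338
Difference = 436 - 338 = 98 minutes
= 1 hours 38 minutes

1h 38m


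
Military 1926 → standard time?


Hour: 19
19 - 12 = 7 → PM

7:26 PM


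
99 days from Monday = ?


Start: Monday (index 0)
(0 + 99) mod 7
= 99 mod 7
= 1
Index 1 → Tuesday

Tuesday


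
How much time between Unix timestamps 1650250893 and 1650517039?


266146 seconds (73.9 hours / 3.08 days)

Difference = 1650517039 - 1650250893 = 266146 seconds
In hours: 266146 / 3600 ≈ 73.9
In days: 266146 / 86400 ≈ 3.08


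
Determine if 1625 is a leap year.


Rules: divisible by 4 AND (not by 100 OR by 400)
1625 ÷ 4 = 406 remainder 1 → not divisible by 4
Not divisible by 4 → not a leap year

No


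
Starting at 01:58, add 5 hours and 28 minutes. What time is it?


07:26

Start: 118 minutes from midnight
Add: 328 minutes
Total: 446 minutes
Hours: 446 ÷ 60 = 7 remainder 26


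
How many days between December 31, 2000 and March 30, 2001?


From December 31, 2000 to March 30, 2001
Rest of December 2000: 31 - 31 = 0
Full months: January 31, February 2001 28
Days into March 2001: 30
Total = 0 + 31 + 28 + 30 = 89 days

89 days


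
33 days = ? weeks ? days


Weeks: 33 ÷ 7 = 4 remainder 5

4 weeks 5 days


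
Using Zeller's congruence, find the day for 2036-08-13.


Wednesday

Zeller's congruence:
q=13, m=8, k=36, j=20
h = (13 + ⌊13×9/5⌋ + 36 + ⌊36/4⌋ + ⌊20/4⌋ - 2×20) mod 7
= (13 + 23 + 36 + 9 + 5 - 40) mod 7
= 46 mod 7 = 4
h=4 → Wednesday


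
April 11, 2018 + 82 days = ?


July 2, 2018

Start: April 11, 2018
Add 82 days
April 11 → May 1: 30 - 11 + 1 = 20 days (82 - 20 = 62 left)
May 1 → June 1: 31 - 1 + 1 = 31 days (62 - 31 = 31 left)
June 1 → July 1: 30 - 1 + 1 = 30 days (31 - 30 = 1 left)
July 1 + 1 = July 2, 2018


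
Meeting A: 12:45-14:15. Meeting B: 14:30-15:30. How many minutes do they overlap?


0 minutes

Meeting A: 765-855 (in minutes from midnight)
Meeting B: 870-930
Overlap start = max(765, 870) = 870
Overlap end = min(855, 930) = 855
Overlap = max(0, 855 - 870) = 0 min


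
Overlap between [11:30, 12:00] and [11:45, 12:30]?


15 minutes

Meeting A: 690-720 (in minutes from midnight)
Meeting B: 705-750
Overlap start = max(690, 705) = 705
Overlap end = min(720, 750) = 720
Overlap = max(0, 720 - 705) = 15 min


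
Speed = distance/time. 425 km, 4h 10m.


102.0 km/h

Distance: 425 km
Time: 4h 10m = 250 min = 250/60 = 25/6 hours
Speed = 425 ÷ (25/6) = 425 × 6 / 25 = 2550/25 = 102.0 km/h


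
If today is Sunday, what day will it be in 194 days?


Start: Sunday (index 6)
(6 + 194) mod 7
= 200 mod 7
= 4
Index 4 → Friday

Friday


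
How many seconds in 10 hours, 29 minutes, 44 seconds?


Hours: 10 × 3600 = 36000
Minutes: 29 × 60 = 1740
Seconds: 44
Total = 36000 + 1740 + 44 = 37784

37784 seconds


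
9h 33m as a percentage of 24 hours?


0.3979 (39.79%)

Total minutes: 9×60 + 33 = 573
Day = 24×60 = 1440 minutes
Fraction = 573/1440 ≈ 0.3979
As a percentage: 573/1440 × 100 ≈ 39.79%


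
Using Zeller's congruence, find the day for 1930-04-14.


Monday

Zeller's congruence:
q=14, m=4, k=30, j=19
h = (14 + ⌊13×5/5⌋ + 30 + ⌊30/4⌋ + ⌊19/4⌋ - 2×19) mod 7
= (14 + 13 + 30 + 7 + 4 - 38) mod 7
= 30 mod 7 = 2
h=2 → Monday


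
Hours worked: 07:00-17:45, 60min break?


Total time = (17×60+45) - (7×60+0)
= 1065 - 420 = 645 min
Minus break: 645 - 60 = 585 min
= 9h 45m

9h 45m (585 minutes)


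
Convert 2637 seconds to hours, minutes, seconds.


0h 43m 57s

Hours: 2637 ÷ 3600 = 0 remainder 2637
Minutes: 2637 ÷ 60 = 43 remainder 57
Seconds: 57


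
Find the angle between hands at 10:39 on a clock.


85.5°

Hour hand = 10×30 + 39×0.5 = 319.5°
Minute hand = 39×6 = 234°
Difference = |319.5 - 234| = 85.5°


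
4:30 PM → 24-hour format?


16:30

Input: 4:30 PM
PM: 4 + 12 = 16


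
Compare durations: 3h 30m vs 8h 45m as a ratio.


2:5 (0.40)

Duration 1: 210 minutes
Duration 2: 525 minutes
Ratio = 210:525
GCD = 105
Simplified = 2:5
As a decimal: 2/5 = 0.40


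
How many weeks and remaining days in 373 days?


Weeks: 373 ÷ 7 = 53 remainder 2

53 weeks 2 days


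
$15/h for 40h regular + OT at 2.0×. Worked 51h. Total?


$930.00

Regular: 40h × $15 = $600.00
Overtime: 51 - 40 = 11h
OT pay: 11h × $15 × 2.0 = $330.00
Total = $600.00 + $330.00 = $930.00


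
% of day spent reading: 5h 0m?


Time: 300 minutes
Day: 1440 minutes
Percentage = (300/1440) × 100 ≈ 20.8%

20.8%


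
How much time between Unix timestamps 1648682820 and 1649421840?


Difference = 1649421840 - 1648682820 = 739020 seconds
In hours: 739020 / 3600 ≈ 205.3
In days: 739020 / 86400 ≈ 8.55

739020 seconds (205.3 hours / 8.55 days)


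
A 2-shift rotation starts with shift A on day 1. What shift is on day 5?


Shift A

Shifts: A, B
Start: A (index 0)
Day 5: (0 + 5 - 1) mod 2
= 4 mod 2
= 0
Index 0 → shift A


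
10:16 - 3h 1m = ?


Start: 616 minutes from midnight
Subtract: 181 minutes
Remaining: 616 - 181 = 435
Hours: 7, Minutes: 15

07:15


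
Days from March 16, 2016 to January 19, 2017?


From March 16, 2016 to January 19, 2017
Rest of March 2016: 31 - 16 = 15
Full months: April 30, May 31, June 30, July 31, August 31, September 30, October 31, November 30, December 31
Days into January 2017: 19
Total = 15 + 30 + 31 + 30 + 31 + 31 + 30 + 31 + 30 + 31 + 19 = 309 days

309 days


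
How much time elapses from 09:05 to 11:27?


2h 22m

End time in minutes: 11×60 + 27 = 687
Start time in minutes: 9×60 + 5 = 545
Difference = 687 - 545 = 142 minutes
= 2 hours 22 minutes


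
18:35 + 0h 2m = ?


18:37

Start: 1115 minutes from midnight
Add: 2 minutes
Total: 1117 minutes
Hours: 1117 ÷ 60 = 18 remainder 37


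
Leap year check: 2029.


Rules: divisible by 4 AND (not by 100 OR by 400)
2029 ÷ 4 = 507 remainder 1 → not divisible by 4
Not divisible by 4 → not a leap year

No


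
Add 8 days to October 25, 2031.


Start: October 25, 2031
Add 8 days
October 25 → November 1: 31 - 25 + 1 = 7 days (8 - 7 = 1 left)
November 1 + 1 = November 2, 2031

November 2, 2031


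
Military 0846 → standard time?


8:46 AM

Hour: 8
8 < 12 → AM


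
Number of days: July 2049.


Month: July (month 7)
July has 31 days

31 days


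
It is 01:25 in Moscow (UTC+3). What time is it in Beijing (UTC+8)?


06:25

Time difference = UTC+8 - UTC+3 = +5 hours
New hour = (1 + 5) mod 24
= 6 mod 24 = 6
Minutes unchanged → 06:25


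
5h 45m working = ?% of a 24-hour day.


24.0%

Time: 345 minutes
Day: 1440 minutes
Percentage = (345/1440) × 100 ≈ 24.0%


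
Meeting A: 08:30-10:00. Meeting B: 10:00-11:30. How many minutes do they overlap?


0 minutes

Meeting A: 510-600 (in minutes from midnight)
Meeting B: 600-690
Overlap start = max(510, 600) = 600
Overlap end = min(600, 690) = 600
Overlap = max(0, 600 - 600) = 0 min


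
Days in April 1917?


Month: April (month 4)
April has 30 days

30 days


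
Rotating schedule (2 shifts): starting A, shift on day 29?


Shift A

Shifts: A, B
Start: A (index 0)
Day 29: (0 + 29 - 1) mod 2
= 28 mod 2
= 0
Index 0 → shift A


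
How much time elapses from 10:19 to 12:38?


End time in minutes: 12×60 + 38 = 758
Start time in minutes: 10×60 + 19 = 619
Difference = 758 - 619 = 139 minutes
= 2 hours 19 minutes

2h 19m


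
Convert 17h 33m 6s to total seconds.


Hours: 17 × 3600 = 61200
Minutes: 33 × 60 = 1980
Seconds: 6
Total = 61200 + 1980 + 6 = 63186

63186 seconds


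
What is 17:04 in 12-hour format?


5:04 PM

Hour: 17
17 - 12 = 5 → PM


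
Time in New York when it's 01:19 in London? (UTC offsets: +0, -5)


Time difference = UTC-5 - UTC+0 = -5 hours
New hour = (1 -5) mod 24
= -4 mod 24 = 20
Minutes unchanged → 20:19; -4 < 0 → previous day

20:19 (previous day)


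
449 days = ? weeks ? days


64 weeks 1 days

Weeks: 449 ÷ 7 = 64 remainder 1


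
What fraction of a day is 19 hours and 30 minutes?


0.8125 (81.25%)

Total minutes: 19×60 + 30 = 1170
Day = 24×60 = 1440 minutes
Fraction = 1170/1440 = 0.8125
As a percentage: 1170/1440 × 100 = 81.25%


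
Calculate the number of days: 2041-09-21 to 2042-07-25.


307 days

From September 21, 2041 to July 25, 2042
Rest of September 2041: 30 - 21 = 9
Full months: October 31, November 30, December 31, January 31, February 2042 28, March 31, April 30, May 31, June 30
Days into July 2042: 25
Total = 9 + 31 + 30 + 31 + 31 + 28 + 31 + 30 + 31 + 30 + 25 = 307 days


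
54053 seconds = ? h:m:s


15h 0m 53s

Hours: 54053 ÷ 3600 = 15 remainder 53
Minutes: 53 ÷ 60 = 0 remainder 53
Seconds: 53


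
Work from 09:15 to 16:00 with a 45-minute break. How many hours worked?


6h 0m (360 minutes)

Total time = (16×60+0) - (9×60+15)
= 960 - 555 = 405 min
Minus break: 405 - 45 = 360 min
= 6h 0m


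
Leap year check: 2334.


Rules: divisible by 4 AND (not by 100 OR by 400)
2334 ÷ 4 = 583 remainder 2 → not divisible by 4
Not divisible by 4 → not a leap year

No


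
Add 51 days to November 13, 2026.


January 3, 2027

Start: November 13, 2026
Add 51 days
November 13 → December 1: 30 - 13 + 1 = 18 days (51 - 18 = 33 left)
December 1 → January 1: 31 - 1 + 1 = 31 days (33 - 31 = 2 left)
January 1 + 2 = January 3, 2027


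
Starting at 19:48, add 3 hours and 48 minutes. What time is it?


23:36

Start: 1188 minutes from midnight
Add: 228 minutes
Total: 1416 minutes
Hours: 1416 ÷ 60 = 23 remainder 36


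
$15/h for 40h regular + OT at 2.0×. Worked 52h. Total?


$960.00

Regular: 40h × $15 = $600.00
Overtime: 52 - 40 = 12h
OT pay: 12h × $15 × 2.0 = $360.00
Total = $600.00 + $360.00 = $960.00


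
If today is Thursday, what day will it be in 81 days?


Monday

Start: Thursday (index 3)
(3 + 81) mod 7
= 84 mod 7
= 0
Index 0 → Monday


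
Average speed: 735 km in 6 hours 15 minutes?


Distance: 735 km
Time: 6h 15m = 375 min = 375/60 = 25/4 hours
Speed = 735 ÷ (25/4) = 735 × 4 / 25 = 2940/25 = 117.6 km/h

117.6 km/h


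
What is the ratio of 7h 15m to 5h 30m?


Duration 1: 435 minutes
Duration 2: 330 minutes
Ratio = 435:330
GCD = 15
Simplified = 29:22
As a decimal: 29/22 ≈ 1.32

29:22 (1.32)


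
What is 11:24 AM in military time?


11:24

Input: 11:24 AM
AM hour stays: 11


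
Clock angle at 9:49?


Hour hand = 9×30 + 49×0.5 = 294.5°
Minute hand = 49×6 = 294°
Difference = |294.5 - 294| = 0.5°

0.5°


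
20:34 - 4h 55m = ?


15:39

Start: 1234 minutes from midnight
Subtract: 295 minutes
Remaining: 1234 - 295 = 939
Hours: 15, Minutes: 39


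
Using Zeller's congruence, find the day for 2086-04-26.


Zeller's congruence:
q=26, m=4, k=86, j=20
h = (26 + ⌊13×5/5⌋ + 86 + ⌊86/4⌋ + ⌊20/4⌋ - 2×20) mod 7
= (26 + 13 + 86 + 21 + 5 - 40) mod 7
= 111 mod 7 = 6
h=6 → Friday

Friday


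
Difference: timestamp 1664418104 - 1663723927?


694177 seconds (192.8 hours / 8.03 days)

Difference = 1664418104 - 1663723927 = 694177 seconds
In hours: 694177 / 3600 ≈ 192.8
In days: 694177 / 86400 ≈ 8.03


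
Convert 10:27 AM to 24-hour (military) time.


10:27

Input: 10:27 AM
AM hour stays: 10


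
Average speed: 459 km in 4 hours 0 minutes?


Distance: 459 km
Time: 4 hours
Speed = 459 / 4 ≈ 114.8 km/h

114.8 km/h


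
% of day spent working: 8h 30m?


Time: 510 minutes
Day: 1440 minutes
Percentage = (510/1440) × 100 ≈ 35.4%

35.4%


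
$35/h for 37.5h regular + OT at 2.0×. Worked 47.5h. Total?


$2012.50

Regular: 37.5h × $35 = $1312.50
Overtime: 47.5 - 37.5 = 10.0h
OT pay: 10.0h × $35 × 2.0 = $700.00
Total = $1312.50 + $700.00 = $2012.50


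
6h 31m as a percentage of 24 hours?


0.2715 (27.15%)

Total minutes: 6×60 + 31 = 391
Day = 24×60 = 1440 minutes
Fraction = 391/1440 ≈ 0.2715
As a percentage: 391/1440 × 100 ≈ 27.15%


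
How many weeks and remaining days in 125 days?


17 weeks 6 days

Weeks: 125 ÷ 7 = 17 remainder 6


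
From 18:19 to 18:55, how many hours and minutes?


0h 36m

End time in minutes: 18×60 + 55 = 1135
Start time in minutes: 18×60 + 19 = 1099
Difference = 1135 - 1099 = 36 minutes
= 0 hours 36 minutes


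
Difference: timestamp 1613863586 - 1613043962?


Difference = 1613863586 - 1613043962 = 819624 seconds
In hours: 819624 / 3600 ≈ 227.7
In days: 819624 / 86400 ≈ 9.49

819624 seconds (227.7 hours / 9.49 days)


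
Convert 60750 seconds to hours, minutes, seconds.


Hours: 60750 ÷ 3600 = 16 remainder 3150
Minutes: 3150 ÷ 60 = 52 remainder 30
Seconds: 30

16h 52m 30s


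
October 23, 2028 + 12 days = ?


November 4, 2028

Start: October 23, 2028
Add 12 days
October 23 → November 1: 31 - 23 + 1 = 9 days (12 - 9 = 3 left)
November 1 + 3 = November 4, 2028


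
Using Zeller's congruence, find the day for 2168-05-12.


Zeller's congruence:
q=12, m=5, k=68, j=21
h = (12 + ⌊13×6/5⌋ + 68 + ⌊68/4⌋ + ⌊21/4⌋ - 2×21) mod 7
= (12 + 15 + 68 + 17 + 5 - 42) mod 7
= 75 mod 7 = 5
h=5 → Thursday

Thursday


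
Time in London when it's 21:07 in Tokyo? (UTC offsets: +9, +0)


Time difference = UTC+0 - UTC+9 = -9 hours
New hour = (21 -9) mod 24
= 12 mod 24 = 12
Minutes unchanged → 12:07

12:07


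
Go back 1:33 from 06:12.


Start: 372 minutes from midnight
Subtract: 93 minutes
Remaining: 372 - 93 = 279
Hours: 4, Minutes: 39

04:39


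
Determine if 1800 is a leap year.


Rules: divisible by 4 AND (not by 100 OR by 400)
1800 ÷ 4 = 450 exactly → divisible by 4
1800 ÷ 100 = 18 exactly → divisible by 100
1800 ÷ 400 = 4 remainder 200 → not divisible by 400
Divisible by 100 but not by 400 → not a leap year

No


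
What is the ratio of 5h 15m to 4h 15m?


21:17 (1.24)

Duration 1: 315 minutes
Duration 2: 255 minutes
Ratio = 315:255
GCD = 15
Simplified = 21:17
As a decimal: 21/17 ≈ 1.24


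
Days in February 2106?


Month: February (month 2)
February: 28 or 29 (leap year)
2106 leap year? No

28 days


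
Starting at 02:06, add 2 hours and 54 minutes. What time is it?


05:00

Start: 126 minutes from midnight
Add: 174 minutes
Total: 300 minutes
Hours: 300 ÷ 60 = 5 remainder 0


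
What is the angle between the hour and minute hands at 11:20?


Hour hand = 11×30 + 20×0.5 = 340.0°
Minute hand = 20×6 = 120°
Difference = |340.0 - 120| = 220.0°
Since > 180°: 360 - 220.0 = 140.0°

140.0°


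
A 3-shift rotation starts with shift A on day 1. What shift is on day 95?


Shifts: A, B, C
Start: A (index 0)
Day 95: (0 + 95 - 1) mod 3
= 94 mod 3
= 1
Index 1 → shift B

Shift B


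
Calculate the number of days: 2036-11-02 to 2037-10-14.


346 days

From November 2, 2036 to October 14, 2037
Rest of November 2036: 30 - 2 = 28
Full months: December 31, January 31, February 2037 28, March 31, April 30, May 31, June 30, July 31, August 31, September 30
Days into October 2037: 14
Total = 28 + 31 + 31 + 28 + 31 + 30 + 31 + 30 + 31 + 31 + 30 + 14 = 346 days


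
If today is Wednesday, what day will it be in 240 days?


Friday

Start: Wednesday (index 2)
(2 + 240) mod 7
= 242 mod 7
= 4
Index 4 → Friday


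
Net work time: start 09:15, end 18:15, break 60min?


Total time = (18×60+15) - (9×60+15)
= 1095 - 555 = 540 min
Minus break: 540 - 60 = 480 min
= 8h 0m

8h 0m (480 minutes)


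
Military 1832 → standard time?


6:32 PM

Hour: 18
18 - 12 = 6 → PM


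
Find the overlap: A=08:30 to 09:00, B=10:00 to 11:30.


Meeting A: 510-540 (in minutes from midnight)
Meeting B: 600-690
Overlap start = max(510, 600) = 600
Overlap end = min(540, 690) = 540
Overlap = max(0, 540 - 600) = 0 min

0 minutes


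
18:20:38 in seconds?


Hours: 18 × 3600 = 64800
Minutes: 20 × 60 = 1200
Seconds: 38
Total = 64800 + 1200 + 38 = 66038

66038 seconds


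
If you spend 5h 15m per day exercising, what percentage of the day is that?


21.9%

Time: 315 minutes
Day: 1440 minutes
Percentage = (315/1440) × 100 ≈ 21.9%


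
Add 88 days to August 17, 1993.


Start: August 17, 1993
Add 88 days
August 17 → September 1: 31 - 17 + 1 = 15 days (88 - 15 = 73 left)
September 1 → October 1: 30 - 1 + 1 = 30 days (73 - 30 = 43 left)
October 1 → November 1: 31 - 1 + 1 = 31 days (43 - 31 = 12 left)
November 1 + 12 = November 13, 1993

November 13, 1993


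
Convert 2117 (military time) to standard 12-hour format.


Hour: 21
21 - 12 = 9 → PM

9:17 PM


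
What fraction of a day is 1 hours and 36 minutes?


0.0667 (6.67%)

Total minutes: 1×60 + 36 = 96
Day = 24×60 = 1440 minutes
Fraction = 96/1440 ≈ 0.0667
As a percentage: 96/1440 × 100 ≈ 6.67%


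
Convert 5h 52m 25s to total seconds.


Hours: 5 × 3600 = 18000
Minutes: 52 × 60 = 3120
Seconds: 25
Total = 18000 + 3120 + 25 = 21145

21145 seconds


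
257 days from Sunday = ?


Start: Sunday (index 6)
(6 + 257) mod 7
= 263 mod 7
= 4
Index 4 → Friday

Friday


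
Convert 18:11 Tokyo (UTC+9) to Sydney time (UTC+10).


19:11

Time difference = UTC+10 - UTC+9 = +1 hours
New hour = (18 + 1) mod 24
= 19 mod 24 = 19
Minutes unchanged → 19:11


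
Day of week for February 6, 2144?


Thursday

Zeller's congruence:
q=6, m=14, k=43, j=21
h = (6 + ⌊13×15/5⌋ + 43 + ⌊43/4⌋ + ⌊21/4⌋ - 2×21) mod 7
= (6 + 39 + 43 + 10 + 5 - 42) mod 7
= 61 mod 7 = 5
h=5 → Thursday


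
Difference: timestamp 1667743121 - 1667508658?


Difference = 1667743121 - 1667508658 = 234463 seconds
In hours: 234463 / 3600 ≈ 65.1
In days: 234463 / 86400 ≈ 2.71

234463 seconds (65.1 hours / 2.71 days)


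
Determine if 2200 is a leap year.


Rules: divisible by 4 AND (not by 100 OR by 400)
2200 ÷ 4 = 550 exactly → divisible by 4
2200 ÷ 100 = 22 exactly → divisible by 100
2200 ÷ 400 = 5 remainder 200 → not divisible by 400
Divisible by 100 but not by 400 → not a leap year

No


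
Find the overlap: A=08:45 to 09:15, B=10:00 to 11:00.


Meeting A: 525-555 (in minutes from midnight)
Meeting B: 600-660
Overlap start = max(525, 600) = 600
Overlap end = min(555, 660) = 555
Overlap = max(0, 555 - 600) = 0 min

0 minutes


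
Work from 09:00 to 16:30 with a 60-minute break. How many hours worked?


6h 30m (390 minutes)

Total time = (16×60+30) - (9×60+0)
= 990 - 540 = 450 min
Minus break: 450 - 60 = 390 min
= 6h 30m


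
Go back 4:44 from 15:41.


Start: 941 minutes from midnight
Subtract: 284 minutes
Remaining: 941 - 284 = 657
Hours: 10, Minutes: 57

10:57


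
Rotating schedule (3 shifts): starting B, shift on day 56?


Shift C

Shifts: A, B, C
Start: B (index 1)
Day 56: (1 + 56 - 1) mod 3
= 56 mod 3
= 2
Index 2 → shift C


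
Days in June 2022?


30 days

Month: June (month 6)
June has 30 days


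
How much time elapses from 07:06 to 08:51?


End time in minutes: 8×60 + 51 = 531
Start time in minutes: 7×60 + 6 = 426
Difference = 531 - 426 = 105 minutes
= 1 hours 45 minutes

1h 45m


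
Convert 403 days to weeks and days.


Weeks: 403 ÷ 7 = 57 remainder 4

57 weeks 4 days


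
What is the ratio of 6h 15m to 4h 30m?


25:18 (1.39)

Duration 1: 375 minutes
Duration 2: 270 minutes
Ratio = 375:270
GCD = 15
Simplified = 25:18
As a decimal: 25/18 ≈ 1.39


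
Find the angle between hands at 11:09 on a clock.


Hour hand = 11×30 + 9×0.5 = 334.5°
Minute hand = 9×6 = 54°
Difference = |334.5 - 54| = 280.5°
Since > 180°: 360 - 280.5 = 79.5°

79.5°


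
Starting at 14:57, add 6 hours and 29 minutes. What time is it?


Start: 897 minutes from midnight
Add: 389 minutes
Total: 1286 minutes
Hours: 1286 ÷ 60 = 21 remainder 26

21:26


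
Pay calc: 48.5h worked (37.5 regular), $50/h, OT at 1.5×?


$2700.00

Regular: 37.5h × $50 = $1875.00
Overtime: 48.5 - 37.5 = 11.0h
OT pay: 11.0h × $50 × 1.5 = $825.00
Total = $1875.00 + $825.00 = $2700.00


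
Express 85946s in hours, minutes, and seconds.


23h 52m 26s

Hours: 85946 ÷ 3600 = 23 remainder 3146
Minutes: 3146 ÷ 60 = 52 remainder 26
Seconds: 26


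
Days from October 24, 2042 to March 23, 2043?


From October 24, 2042 to March 23, 2043
Rest of October 2042: 31 - 24 = 7
Full months: November 30, December 31, January 31, February 2043 28
Days into March 2043: 23
Total = 7 + 30 + 31 + 31 + 28 + 23 = 150 days

150 days


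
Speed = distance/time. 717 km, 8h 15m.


Distance: 717 km
Time: 8h 15m = 495 min = 495/60 = 33/4 hours
Speed = 717 ÷ (33/4) = 717 × 4 / 33 = 2868/33 ≈ 86.9 km/h

86.9 km/h


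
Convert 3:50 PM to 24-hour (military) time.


15:50

Input: 3:50 PM
PM: 3 + 12 = 15


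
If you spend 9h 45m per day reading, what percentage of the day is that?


Time: 585 minutes
Day: 1440 minutes
Percentage = (585/1440) × 100 ≈ 40.6%

40.6%


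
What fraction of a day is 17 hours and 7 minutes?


Total minutes: 17×60 + 7 = 1027
Day = 24×60 = 1440 minutes
Fraction = 1027/1440 ≈ 0.7132
As a percentage: 1027/1440 × 100 ≈ 71.32%

0.7132 (71.32%)


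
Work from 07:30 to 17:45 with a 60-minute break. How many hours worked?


Total time = (17×60+45) - (7×60+30)
= 1065 - 450 = 615 min
Minus break: 615 - 60 = 555 min
= 9h 15m

9h 15m (555 minutes)


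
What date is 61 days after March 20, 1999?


May 20, 1999

Start: March 20, 1999
Add 61 days
March 20 → April 1: 31 - 20 + 1 = 12 days (61 - 12 = 49 left)
April 1 → May 1: 30 - 1 + 1 = 30 days (49 - 30 = 19 left)
May 1 + 19 = May 20, 1999


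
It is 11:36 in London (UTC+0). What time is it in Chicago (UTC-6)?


05:36

Time difference = UTC-6 - UTC+0 = -6 hours
New hour = (11 -6) mod 24
= 5 mod 24 = 5
Minutes unchanged → 05:36


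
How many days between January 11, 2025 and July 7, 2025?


177 days

From January 11, 2025 to July 7, 2025
Rest of January 2025: 31 - 11 = 20
Full months: February 2025 28, March 31, April 30, May 31, June 30
Days into July 2025: 7
Total = 20 + 28 + 31 + 30 + 31 + 30 + 7 = 177 days


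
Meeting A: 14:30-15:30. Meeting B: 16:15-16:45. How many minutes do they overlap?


0 minutes

Meeting A: 870-930 (in minutes from midnight)
Meeting B: 975-1005
Overlap start = max(870, 975) = 975
Overlap end = min(930, 1005) = 930
Overlap = max(0, 930 - 975) = 0 min


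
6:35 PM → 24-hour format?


Input: 6:35 PM
PM: 6 + 12 = 18

18:35


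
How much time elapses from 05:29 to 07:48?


2h 19m

End time in minutes: 7×60 + 48 = 468
Start time in minutes: 5×60 + 29 = 329
Difference = 468 - 329 = 139 minutes
= 2 hours 19 minutes


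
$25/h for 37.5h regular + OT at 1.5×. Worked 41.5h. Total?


Regular: 37.5h × $25 = $937.50
Overtime: 41.5 - 37.5 = 4.0h
OT pay: 4.0h × $25 × 1.5 = $150.00
Total = $937.50 + $150.00 = $1087.50

$1087.50


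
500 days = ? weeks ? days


71 weeks 3 days

Weeks: 500 ÷ 7 = 71 remainder 3


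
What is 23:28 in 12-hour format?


11:28 PM

Hour: 23
23 - 12 = 11 → PM


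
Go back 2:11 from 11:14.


09:03

Start: 674 minutes from midnight
Subtract: 131 minutes
Remaining: 674 - 131 = 543
Hours: 9, Minutes: 3


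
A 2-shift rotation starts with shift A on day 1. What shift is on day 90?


Shift B

Shifts: A, B
Start: A (index 0)
Day 90: (0 + 90 - 1) mod 2
= 89 mod 2
= 1
Index 1 → shift B


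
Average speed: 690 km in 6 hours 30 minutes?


106.2 km/h

Distance: 690 km
Time: 6h 30m = 390 min = 390/60 = 13/2 hours
Speed = 690 ÷ (13/2) = 690 × 2 / 13 = 1380/13 ≈ 106.2 km/h


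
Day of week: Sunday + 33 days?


Start: Sunday (index 6)
(6 + 33) mod 7
= 39 mod 7
= 4
Index 4 → Friday

Friday


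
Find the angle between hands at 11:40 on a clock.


110.0°

Hour hand = 11×30 + 40×0.5 = 350.0°
Minute hand = 40×6 = 240°
Difference = |350.0 - 240| = 110.0°


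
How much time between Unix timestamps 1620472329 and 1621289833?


Difference = 1621289833 - 1620472329 = 817504 seconds
In hours: 817504 / 3600 ≈ 227.1
In days: 817504 / 86400 ≈ 9.46

817504 seconds (227.1 hours / 9.46 days)


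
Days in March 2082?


Month: March (month 3)
March has 31 days

31 days


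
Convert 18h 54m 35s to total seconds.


68075 seconds

Hours: 18 × 3600 = 64800
Minutes: 54 × 60 = 3240
Seconds: 35
Total = 64800 + 3240 + 35 = 68075


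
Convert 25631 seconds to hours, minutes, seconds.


7h 7m 11s

Hours: 25631 ÷ 3600 = 7 remainder 431
Minutes: 431 ÷ 60 = 7 remainder 11
Seconds: 11


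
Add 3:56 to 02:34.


Start: 154 minutes from midnight
Add: 236 minutes
Total: 390 minutes
Hours: 390 ÷ 60 = 6 remainder 30

06:30


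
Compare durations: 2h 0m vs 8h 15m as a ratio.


Duration 1: 120 minutes
Duration 2: 495 minutes
Ratio = 120:495
GCD = 15
Simplified = 8:33
As a decimal: 8/33 ≈ 0.24

8:33 (0.24)


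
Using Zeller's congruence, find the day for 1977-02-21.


Zeller's congruence:
q=21, m=14, k=76, j=19
h = (21 + ⌊13×15/5⌋ + 76 + ⌊76/4⌋ + ⌊19/4⌋ - 2×19) mod 7
= (21 + 39 + 76 + 19 + 4 - 38) mod 7
= 121 mod 7 = 2
h=2 → Monday

Monday


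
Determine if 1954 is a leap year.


Rules: divisible by 4 AND (not by 100 OR by 400)
1954 ÷ 4 = 488 remainder 2 → not divisible by 4
Not divisible by 4 → not a leap year

No


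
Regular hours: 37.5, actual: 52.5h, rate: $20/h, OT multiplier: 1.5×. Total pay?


Regular: 37.5h × $20 = $750.00
Overtime: 52.5 - 37.5 = 15.0h
OT pay: 15.0h × $20 × 1.5 = $450.00
Total = $750.00 + $450.00 = $1200.00

$1200.00


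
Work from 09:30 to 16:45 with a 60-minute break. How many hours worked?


6h 15m (375 minutes)

Total time = (16×60+45) - (9×60+30)
= 1005 - 570 = 435 min
Minus break: 435 - 60 = 375 min
= 6h 15m


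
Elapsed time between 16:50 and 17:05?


End time in minutes: 17×60 + 5 = 1025
Start time in minutes: 16×60 + 50 = 1010
Difference = 1025 - 1010 = 15 minutes
= 0 hours 15 minutes

0h 15m


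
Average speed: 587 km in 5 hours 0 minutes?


117.4 km/h

Distance: 587 km
Time: 5 hours
Speed = 587 / 5 = 117.4 km/h


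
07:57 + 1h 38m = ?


09:35

Start: 477 minutes from midnight
Add: 98 minutes
Total: 575 minutes
Hours: 575 ÷ 60 = 9 remainder 35


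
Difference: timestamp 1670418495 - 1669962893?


455602 seconds (126.6 hours / 5.27 days)

Difference = 1670418495 - 1669962893 = 455602 seconds
In hours: 455602 / 3600 ≈ 126.6
In days: 455602 / 86400 ≈ 5.27


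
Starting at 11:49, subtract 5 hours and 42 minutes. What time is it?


06:07

Start: 709 minutes from midnight
Subtract: 342 minutes
Remaining: 709 - 342 = 367
Hours: 6, Minutes: 7


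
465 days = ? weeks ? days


Weeks: 465 ÷ 7 = 66 remainder 3

66 weeks 3 days
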